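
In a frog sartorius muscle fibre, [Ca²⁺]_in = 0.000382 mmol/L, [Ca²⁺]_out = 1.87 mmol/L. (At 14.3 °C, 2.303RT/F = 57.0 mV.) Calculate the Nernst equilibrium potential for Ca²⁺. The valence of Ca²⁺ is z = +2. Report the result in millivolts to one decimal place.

105.2 mV

E = (57.0/z) · log₁₀([Ca²⁺]_out/[Ca²⁺]_in) with z = +2.
= (57.0/2) · log₁₀(1.87/0.000382) = 28.50 · log₁₀(4895)
= 28.50 · (3.6898) = 105.16 mV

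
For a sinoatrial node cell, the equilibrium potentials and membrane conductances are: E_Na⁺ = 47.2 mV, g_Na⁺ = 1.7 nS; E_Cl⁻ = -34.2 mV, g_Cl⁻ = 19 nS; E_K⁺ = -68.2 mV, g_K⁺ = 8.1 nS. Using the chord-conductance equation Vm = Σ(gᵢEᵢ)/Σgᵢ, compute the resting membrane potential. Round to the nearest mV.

-39 mV

Σ gᵢEᵢ = 1.7·(47.2) + 19·(-34.2) + 8.1·(-68.2) = -1121.98
Σ gᵢ = 1.7 + 19 + 8.1 = 28.8
Vm = -1121.98 / 28.8 = -38.96 mV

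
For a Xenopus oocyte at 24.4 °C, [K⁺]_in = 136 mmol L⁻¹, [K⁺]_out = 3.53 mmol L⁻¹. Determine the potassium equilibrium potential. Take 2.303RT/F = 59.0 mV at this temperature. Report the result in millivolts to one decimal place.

-93.6 mV

E = (59.0/z) · log₁₀([K⁺]_out/[K⁺]_in) with z = +1.
= (59.0/1) · log₁₀(3.53/136) = 59.00 · log₁₀(0.02596)
= 59.00 · (-1.5858) = -93.56 mV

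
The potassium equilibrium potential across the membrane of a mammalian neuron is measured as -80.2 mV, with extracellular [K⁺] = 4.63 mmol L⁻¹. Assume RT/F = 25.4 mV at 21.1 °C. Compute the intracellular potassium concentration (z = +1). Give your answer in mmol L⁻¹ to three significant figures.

Nernst: E = (25.4/1) · ln([out]/[in]), so ln([out]/[in]) = -80.2 × 1 / 25.4 = -3.1575.
[out]/[in] = e^(-3.1575) = 0.04253.
[in] = 4.63 / 0.04253 = 108.9 mmol L⁻¹.

109 mmol L⁻¹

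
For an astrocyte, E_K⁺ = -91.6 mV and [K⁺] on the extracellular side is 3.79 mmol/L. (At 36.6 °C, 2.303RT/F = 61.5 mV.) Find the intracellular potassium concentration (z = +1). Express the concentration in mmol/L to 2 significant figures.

120 mmol/L

Nernst: E = (61.5/1) · log₁₀([out]/[in]), so log₁₀([out]/[in]) = -91.6 × 1 / 61.5 = -1.4894.
[out]/[in] = 10^(-1.4894) = 0.0324.
[in] = 3.79 / 0.0324 = 117 mmol/L.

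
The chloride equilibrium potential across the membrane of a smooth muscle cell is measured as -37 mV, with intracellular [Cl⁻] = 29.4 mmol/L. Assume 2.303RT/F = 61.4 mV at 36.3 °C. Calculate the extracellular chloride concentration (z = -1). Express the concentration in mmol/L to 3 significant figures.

Nernst: E = (61.4/-1) · log₁₀([out]/[in]), so log₁₀([out]/[in]) = -37.0 × -1 / 61.4 = 0.6026.
[out]/[in] = 10^(0.6026) = 4.005.
[out] = 4.005 × 29.4 = 117.7 mmol/L.

118 mmol/L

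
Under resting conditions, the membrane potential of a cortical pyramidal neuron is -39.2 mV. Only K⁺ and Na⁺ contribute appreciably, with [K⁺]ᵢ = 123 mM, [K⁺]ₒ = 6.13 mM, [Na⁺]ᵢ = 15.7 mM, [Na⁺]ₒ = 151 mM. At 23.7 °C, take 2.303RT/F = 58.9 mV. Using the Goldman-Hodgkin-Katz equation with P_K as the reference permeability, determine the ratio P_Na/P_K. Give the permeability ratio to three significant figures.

0.138

Let α = P_Na/P_K. GHK: Vm = 58.9·log₁₀[(Kₒ + α·Naₒ)/(Kᵢ + α·Naᵢ)].
10^(Vm/58.9) = 10^(-39.2/58.9) = 0.21601
So 0.21601·(Kᵢ + α·Naᵢ) = Kₒ + α·Naₒ → α = (0.21601·123.0 − 6.13) / (151.0 − 0.21601·15.7)
α = (26.57 − 6.13) / (151.0 − 3.391) = 20.44/147.6 = 0.1385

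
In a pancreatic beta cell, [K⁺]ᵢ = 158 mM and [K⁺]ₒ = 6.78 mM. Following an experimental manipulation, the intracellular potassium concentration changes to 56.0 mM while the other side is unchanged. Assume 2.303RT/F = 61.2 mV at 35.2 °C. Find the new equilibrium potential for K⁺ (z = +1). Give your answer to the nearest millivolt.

-56 mV

After the shift: [K⁺]_out = 6.78, [K⁺]_in = 56.0 mM.
E_new = (61.2/1)·log₁₀(6.78/56.0) = 61.20 · (-0.9170) = -56.12 mV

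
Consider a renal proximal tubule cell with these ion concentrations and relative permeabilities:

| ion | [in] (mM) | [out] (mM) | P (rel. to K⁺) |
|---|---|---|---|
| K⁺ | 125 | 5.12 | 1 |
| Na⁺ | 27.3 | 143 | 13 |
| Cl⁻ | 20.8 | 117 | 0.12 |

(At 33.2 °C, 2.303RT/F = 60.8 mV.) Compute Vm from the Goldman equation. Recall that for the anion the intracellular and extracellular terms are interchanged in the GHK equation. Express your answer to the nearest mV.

35 mV

Vm = 60.8 · log₁₀[(Σ P·[cation]ₒ + Σ P·[anion]ᵢ) / (Σ P·[cation]ᵢ + Σ P·[anion]ₒ)]
Numerator = 1×5.12 + 13×143 + 0.12×20.8 = 1867
Denominator = 1×125 + 13×27.3 + 0.12×117 = 493.9
Vm = 60.8 · log₁₀(3.779) = 60.8 × (0.5774) = 35.10 mV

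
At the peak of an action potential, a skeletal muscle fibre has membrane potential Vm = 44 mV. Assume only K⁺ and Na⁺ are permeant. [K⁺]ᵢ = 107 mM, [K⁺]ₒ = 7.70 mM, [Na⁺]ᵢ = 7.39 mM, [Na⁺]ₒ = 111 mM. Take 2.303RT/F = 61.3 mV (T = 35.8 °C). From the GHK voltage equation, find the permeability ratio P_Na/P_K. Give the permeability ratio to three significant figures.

Let α = P_Na/P_K. GHK: Vm = 61.3·log₁₀[(Kₒ + α·Naₒ)/(Kᵢ + α·Naᵢ)].
10^(Vm/61.3) = 10^(44.0/61.3) = 5.2213
So 5.2213·(Kᵢ + α·Naᵢ) = Kₒ + α·Naₒ → α = (5.2213·107.0 − 7.7) / (111.0 − 5.2213·7.39)
α = (558.7 − 7.7) / (111.0 − 38.59) = 551/72.41 = 7.609

7.61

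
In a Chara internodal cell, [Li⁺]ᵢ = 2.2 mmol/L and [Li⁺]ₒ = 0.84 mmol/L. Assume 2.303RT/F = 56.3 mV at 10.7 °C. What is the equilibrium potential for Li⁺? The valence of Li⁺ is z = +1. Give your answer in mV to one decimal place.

-23.5 mV

E = (56.3/z) · log₁₀([Li⁺]_out/[Li⁺]_in) with z = +1.
= (56.3/1) · log₁₀(0.84/2.2) = 56.30 · log₁₀(0.3818)
= 56.30 · (-0.4181) = -23.54 mV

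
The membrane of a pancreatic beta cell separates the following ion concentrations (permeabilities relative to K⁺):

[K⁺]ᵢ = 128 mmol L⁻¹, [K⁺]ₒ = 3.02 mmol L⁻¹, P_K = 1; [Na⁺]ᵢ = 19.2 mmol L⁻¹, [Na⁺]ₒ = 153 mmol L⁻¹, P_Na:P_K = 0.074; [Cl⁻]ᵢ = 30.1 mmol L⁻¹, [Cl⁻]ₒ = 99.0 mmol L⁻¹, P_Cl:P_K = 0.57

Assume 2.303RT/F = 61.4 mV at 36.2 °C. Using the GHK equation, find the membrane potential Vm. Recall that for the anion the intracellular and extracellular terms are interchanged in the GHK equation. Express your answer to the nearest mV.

-47 mV

Vm = 61.4 · log₁₀[(Σ P·[cation]ₒ + Σ P·[anion]ᵢ) / (Σ P·[cation]ᵢ + Σ P·[anion]ₒ)]
Numerator = 1×3.02 + 0.074×153 + 0.57×30.1 = 31.5
Denominator = 1×128 + 0.074×19.2 + 0.57×99.0 = 185.9
Vm = 61.4 · log₁₀(0.16949) = 61.4 × (-0.7709) = -47.33 mV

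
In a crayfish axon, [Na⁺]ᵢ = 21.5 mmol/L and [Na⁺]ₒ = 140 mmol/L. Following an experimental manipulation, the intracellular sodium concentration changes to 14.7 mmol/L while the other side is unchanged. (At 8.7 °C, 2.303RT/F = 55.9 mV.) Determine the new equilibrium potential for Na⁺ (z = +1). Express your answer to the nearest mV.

After the shift: [Na⁺]_out = 140, [Na⁺]_in = 14.7 mmol/L.
E_new = (55.9/1)·log₁₀(140/14.7) = 55.90 · (0.9788) = 54.72 mV

55 mV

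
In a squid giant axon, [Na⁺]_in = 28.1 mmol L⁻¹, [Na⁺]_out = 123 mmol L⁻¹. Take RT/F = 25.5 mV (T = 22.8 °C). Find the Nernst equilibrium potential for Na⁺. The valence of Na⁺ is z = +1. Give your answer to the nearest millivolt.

E = (25.5/z) · ln([Na⁺]_out/[Na⁺]_in) with z = +1.
= (25.5/1) · ln(123/28.1) = 25.50 · ln(4.377)
= 25.50 · (1.4764) = 37.65 mV

38 mV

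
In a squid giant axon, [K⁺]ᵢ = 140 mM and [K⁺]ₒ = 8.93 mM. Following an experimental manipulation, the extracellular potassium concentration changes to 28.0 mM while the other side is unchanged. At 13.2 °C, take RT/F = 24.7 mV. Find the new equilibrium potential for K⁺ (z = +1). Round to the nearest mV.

-40 mV

After the shift: [K⁺]_out = 28.0, [K⁺]_in = 140 mM.
E_new = (24.7/1)·ln(28.0/140) = 24.70 · (-1.6094) = -39.75 mV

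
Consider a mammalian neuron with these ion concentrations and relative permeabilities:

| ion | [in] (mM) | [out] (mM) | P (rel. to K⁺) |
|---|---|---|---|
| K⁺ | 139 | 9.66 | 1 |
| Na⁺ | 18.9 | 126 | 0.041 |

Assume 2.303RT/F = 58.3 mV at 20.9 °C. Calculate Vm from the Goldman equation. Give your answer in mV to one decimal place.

Vm = 58.3 · log₁₀[(Σ P·[cation]ₒ + Σ P·[anion]ᵢ) / (Σ P·[cation]ᵢ + Σ P·[anion]ₒ)]
Numerator = 1×9.66 + 0.041×126 = 14.83
Denominator = 1×139 + 0.041×18.9 = 139.8
Vm = 58.3 · log₁₀(0.10607) = 58.3 × (-0.9744) = -56.81 mV

-56.8 mV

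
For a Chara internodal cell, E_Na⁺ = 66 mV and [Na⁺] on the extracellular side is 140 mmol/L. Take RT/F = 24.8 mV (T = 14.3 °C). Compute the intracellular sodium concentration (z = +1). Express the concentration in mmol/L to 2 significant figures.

9.8 mmol/L

Nernst: E = (24.8/1) · ln([out]/[in]), so ln([out]/[in]) = 66.0 × 1 / 24.8 = 2.6613.
[out]/[in] = e^(2.6613) = 14.31.
[in] = 140 / 14.31 = 9.78 mmol/L.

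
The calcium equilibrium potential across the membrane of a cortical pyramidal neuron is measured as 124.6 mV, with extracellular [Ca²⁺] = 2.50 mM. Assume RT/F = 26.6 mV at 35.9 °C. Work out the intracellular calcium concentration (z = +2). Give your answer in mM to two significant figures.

0.00021 mM

Nernst: E = (26.6/2) · ln([out]/[in]), so ln([out]/[in]) = 124.6 × 2 / 26.6 = 9.3684.
[out]/[in] = e^(9.3684) = 1.171e+04.
[in] = 2.50 / 1.171e+04 = 0.0002134 mM.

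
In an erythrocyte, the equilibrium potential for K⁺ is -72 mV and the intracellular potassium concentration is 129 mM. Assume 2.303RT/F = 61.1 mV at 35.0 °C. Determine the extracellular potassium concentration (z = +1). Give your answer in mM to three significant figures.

Nernst: E = (61.1/1) · log₁₀([out]/[in]), so log₁₀([out]/[in]) = -72.0 × 1 / 61.1 = -1.1784.
[out]/[in] = 10^(-1.1784) = 0.06631.
[out] = 0.06631 × 129 = 8.554 mM.

8.55 mM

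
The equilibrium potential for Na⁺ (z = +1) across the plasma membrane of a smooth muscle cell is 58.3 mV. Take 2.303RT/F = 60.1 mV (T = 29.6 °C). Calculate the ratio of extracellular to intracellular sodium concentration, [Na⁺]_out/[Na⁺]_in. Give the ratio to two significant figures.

log₁₀([out]/[in]) = E·z/(60.1) = 58.3 × 1 / 60.1 = 0.9700
[out]/[in] = 10^(0.9700) = 9.334

9.3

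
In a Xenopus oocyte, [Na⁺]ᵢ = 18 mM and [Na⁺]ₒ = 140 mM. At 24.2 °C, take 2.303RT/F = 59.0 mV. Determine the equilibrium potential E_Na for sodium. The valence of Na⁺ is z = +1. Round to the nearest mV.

53 mV

E = (59.0/z) · log₁₀([Na⁺]_out/[Na⁺]_in) with z = +1.
= (59.0/1) · log₁₀(140/18) = 59.00 · log₁₀(7.778)
= 59.00 · (0.8909) = 52.56 mV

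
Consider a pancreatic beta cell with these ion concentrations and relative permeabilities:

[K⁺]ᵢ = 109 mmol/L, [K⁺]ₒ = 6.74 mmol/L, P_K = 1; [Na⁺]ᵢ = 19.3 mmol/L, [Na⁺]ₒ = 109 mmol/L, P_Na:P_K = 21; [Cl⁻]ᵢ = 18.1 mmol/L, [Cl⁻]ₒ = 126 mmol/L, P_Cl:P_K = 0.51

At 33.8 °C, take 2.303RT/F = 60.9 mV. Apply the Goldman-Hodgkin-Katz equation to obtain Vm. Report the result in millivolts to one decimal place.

Vm = 60.9 · log₁₀[(Σ P·[cation]ₒ + Σ P·[anion]ᵢ) / (Σ P·[cation]ᵢ + Σ P·[anion]ₒ)]
Numerator = 1×6.74 + 21×109 + 0.51×18.1 = 2305
Denominator = 1×109 + 21×19.3 + 0.51×126 = 578.6
Vm = 60.9 · log₁₀(3.984) = 60.9 × (0.6003) = 36.56 mV

36.6 mV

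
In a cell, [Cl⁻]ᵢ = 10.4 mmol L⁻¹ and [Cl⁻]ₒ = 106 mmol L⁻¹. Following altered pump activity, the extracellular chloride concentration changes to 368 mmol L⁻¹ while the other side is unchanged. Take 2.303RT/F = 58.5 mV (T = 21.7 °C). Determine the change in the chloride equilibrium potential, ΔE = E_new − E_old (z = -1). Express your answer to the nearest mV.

-32 mV

E_old = (58.5/-1)·log₁₀(106/10.4) = -58.98 mV
E_new = (58.5/-1)·log₁₀(368/10.4) = -90.61 mV
ΔE = -90.61 − (-58.98) = -31.62 mV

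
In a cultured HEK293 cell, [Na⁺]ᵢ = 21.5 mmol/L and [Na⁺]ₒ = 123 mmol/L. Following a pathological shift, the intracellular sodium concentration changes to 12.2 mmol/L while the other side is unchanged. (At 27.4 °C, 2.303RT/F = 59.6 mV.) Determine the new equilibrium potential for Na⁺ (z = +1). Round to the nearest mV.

After the shift: [Na⁺]_out = 123, [Na⁺]_in = 12.2 mmol/L.
E_new = (59.6/1)·log₁₀(123/12.2) = 59.60 · (1.0035) = 59.81 mV

60 mV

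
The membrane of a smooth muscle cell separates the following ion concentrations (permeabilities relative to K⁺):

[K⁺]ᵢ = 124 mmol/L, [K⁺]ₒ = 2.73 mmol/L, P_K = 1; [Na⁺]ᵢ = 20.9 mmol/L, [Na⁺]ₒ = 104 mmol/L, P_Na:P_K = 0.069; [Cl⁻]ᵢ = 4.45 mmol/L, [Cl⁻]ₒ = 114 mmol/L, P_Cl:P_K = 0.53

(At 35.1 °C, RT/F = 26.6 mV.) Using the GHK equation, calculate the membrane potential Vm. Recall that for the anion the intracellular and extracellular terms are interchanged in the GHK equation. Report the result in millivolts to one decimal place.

-72.3 mV

Vm = 26.6 · ln[(Σ P·[cation]ₒ + Σ P·[anion]ᵢ) / (Σ P·[cation]ᵢ + Σ P·[anion]ₒ)]
Numerator = 1×2.73 + 0.069×104 + 0.53×4.45 = 12.26
Denominator = 1×124 + 0.069×20.9 + 0.53×114 = 185.9
Vm = 26.6 · ln(0.065987) = 26.6 × (-2.7183) = -72.31 mV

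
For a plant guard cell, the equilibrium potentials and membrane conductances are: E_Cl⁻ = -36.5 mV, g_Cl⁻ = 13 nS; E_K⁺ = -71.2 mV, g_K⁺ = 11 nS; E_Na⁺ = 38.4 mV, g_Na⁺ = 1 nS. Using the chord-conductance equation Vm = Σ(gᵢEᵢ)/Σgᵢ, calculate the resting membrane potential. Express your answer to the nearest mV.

Σ gᵢEᵢ = 13·(-36.5) + 11·(-71.2) + 1·(38.4) = -1219.30
Σ gᵢ = 13 + 11 + 1 = 25
Vm = -1219.30 / 25 = -48.77 mV

-49 mV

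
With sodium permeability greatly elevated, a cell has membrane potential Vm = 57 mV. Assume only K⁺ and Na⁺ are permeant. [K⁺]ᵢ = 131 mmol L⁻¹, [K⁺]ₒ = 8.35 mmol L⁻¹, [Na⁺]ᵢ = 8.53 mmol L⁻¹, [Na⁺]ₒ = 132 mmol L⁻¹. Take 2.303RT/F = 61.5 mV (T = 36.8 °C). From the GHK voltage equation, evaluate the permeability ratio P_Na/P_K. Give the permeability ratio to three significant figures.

18.3

Let α = P_Na/P_K. GHK: Vm = 61.5·log₁₀[(Kₒ + α·Naₒ)/(Kᵢ + α·Naᵢ)].
10^(Vm/61.5) = 10^(57.0/61.5) = 8.4495
So 8.4495·(Kᵢ + α·Naᵢ) = Kₒ + α·Naₒ → α = (8.4495·131.0 − 8.35) / (132.0 − 8.4495·8.53)
α = (1107 − 8.35) / (132.0 − 72.07) = 1099/59.93 = 18.33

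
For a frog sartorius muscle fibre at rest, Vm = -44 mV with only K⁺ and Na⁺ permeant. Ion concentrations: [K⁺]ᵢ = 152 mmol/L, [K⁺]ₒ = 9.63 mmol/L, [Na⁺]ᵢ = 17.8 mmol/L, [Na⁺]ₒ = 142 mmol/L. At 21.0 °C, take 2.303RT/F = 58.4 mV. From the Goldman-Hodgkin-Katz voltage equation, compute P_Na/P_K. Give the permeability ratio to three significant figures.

0.124

Let α = P_Na/P_K. GHK: Vm = 58.4·log₁₀[(Kₒ + α·Naₒ)/(Kᵢ + α·Naᵢ)].
10^(Vm/58.4) = 10^(-44.0/58.4) = 0.17643
So 0.17643·(Kᵢ + α·Naᵢ) = Kₒ + α·Naₒ → α = (0.17643·152.0 − 9.63) / (142.0 − 0.17643·17.8)
α = (26.82 − 9.63) / (142.0 − 3.14) = 17.19/138.9 = 0.1238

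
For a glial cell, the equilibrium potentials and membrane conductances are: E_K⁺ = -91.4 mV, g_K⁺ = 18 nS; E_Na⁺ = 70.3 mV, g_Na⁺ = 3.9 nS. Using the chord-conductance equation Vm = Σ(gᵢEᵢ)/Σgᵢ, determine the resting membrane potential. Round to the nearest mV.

-63 mV

Σ gᵢEᵢ = 18·(-91.4) + 3.9·(70.3) = -1371.03
Σ gᵢ = 18 + 3.9 = 21.9
Vm = -1371.03 / 21.9 = -62.60 mV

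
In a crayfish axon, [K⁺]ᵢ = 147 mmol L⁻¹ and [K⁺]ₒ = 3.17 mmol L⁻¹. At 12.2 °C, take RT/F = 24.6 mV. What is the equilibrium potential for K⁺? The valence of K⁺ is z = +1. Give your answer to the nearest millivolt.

E = (24.6/z) · ln([K⁺]_out/[K⁺]_in) with z = +1.
= (24.6/1) · ln(3.17/147) = 24.60 · ln(0.02156)
= 24.60 · (-3.8367) = -94.38 mV

-94 mV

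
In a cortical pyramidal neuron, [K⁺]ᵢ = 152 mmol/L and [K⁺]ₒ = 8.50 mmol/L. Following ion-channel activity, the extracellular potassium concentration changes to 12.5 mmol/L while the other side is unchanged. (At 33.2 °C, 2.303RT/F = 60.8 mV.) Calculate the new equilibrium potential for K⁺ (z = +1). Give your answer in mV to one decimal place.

-66.0 mV

After the shift: [K⁺]_out = 12.5, [K⁺]_in = 152 mmol/L.
E_new = (60.8/1)·log₁₀(12.5/152) = 60.80 · (-1.0849) = -65.96 mV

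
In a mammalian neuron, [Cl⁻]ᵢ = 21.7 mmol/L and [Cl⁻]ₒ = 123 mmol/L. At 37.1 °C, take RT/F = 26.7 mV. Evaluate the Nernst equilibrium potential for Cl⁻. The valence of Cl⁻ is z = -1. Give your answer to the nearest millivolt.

E = (26.7/z) · ln([Cl⁻]_out/[Cl⁻]_in) with z = -1.
For an anion, dividing by z = -1 reverses the sign.
= (26.7/-1) · ln(123/21.7) = -26.70 · ln(5.668)
= -26.70 · (1.7349) = -46.32 mV

-46 mV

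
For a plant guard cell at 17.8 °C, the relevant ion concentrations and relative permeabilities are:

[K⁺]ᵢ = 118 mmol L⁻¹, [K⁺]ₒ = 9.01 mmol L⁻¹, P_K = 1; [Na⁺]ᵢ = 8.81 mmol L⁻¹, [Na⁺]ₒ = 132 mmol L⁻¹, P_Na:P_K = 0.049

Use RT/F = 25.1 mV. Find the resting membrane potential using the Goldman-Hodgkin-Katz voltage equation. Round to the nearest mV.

-51 mV

Vm = 25.1 · ln[(Σ P·[cation]ₒ + Σ P·[anion]ᵢ) / (Σ P·[cation]ᵢ + Σ P·[anion]ₒ)]
Numerator = 1×9.01 + 0.049×132 = 15.48
Denominator = 1×118 + 0.049×8.81 = 118.4
Vm = 25.1 · ln(0.13069) = 25.1 × (-2.0349) = -51.08 mV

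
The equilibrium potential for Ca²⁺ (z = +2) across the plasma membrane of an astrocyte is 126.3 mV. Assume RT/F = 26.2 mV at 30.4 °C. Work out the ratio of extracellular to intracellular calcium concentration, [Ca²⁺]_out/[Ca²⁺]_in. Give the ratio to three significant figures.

ln([out]/[in]) = E·z/(26.2) = 126.3 × 2 / 26.2 = 9.6412
[out]/[in] = e^(9.6412) = 1.539e+04

15400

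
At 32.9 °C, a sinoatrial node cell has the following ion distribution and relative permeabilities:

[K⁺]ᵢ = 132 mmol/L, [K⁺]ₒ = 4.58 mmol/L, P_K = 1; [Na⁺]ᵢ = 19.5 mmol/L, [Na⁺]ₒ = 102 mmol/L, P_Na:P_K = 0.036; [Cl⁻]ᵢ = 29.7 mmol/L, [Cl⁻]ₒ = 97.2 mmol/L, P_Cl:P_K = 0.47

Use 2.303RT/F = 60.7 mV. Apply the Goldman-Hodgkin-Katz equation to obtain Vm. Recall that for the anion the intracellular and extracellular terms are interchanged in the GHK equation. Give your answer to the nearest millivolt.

-55 mV

Vm = 60.7 · log₁₀[(Σ P·[cation]ₒ + Σ P·[anion]ᵢ) / (Σ P·[cation]ᵢ + Σ P·[anion]ₒ)]
Numerator = 1×4.58 + 0.036×102 + 0.47×29.7 = 22.21
Denominator = 1×132 + 0.036×19.5 + 0.47×97.2 = 178.4
Vm = 60.7 · log₁₀(0.12451) = 60.7 × (-0.9048) = -54.92 mV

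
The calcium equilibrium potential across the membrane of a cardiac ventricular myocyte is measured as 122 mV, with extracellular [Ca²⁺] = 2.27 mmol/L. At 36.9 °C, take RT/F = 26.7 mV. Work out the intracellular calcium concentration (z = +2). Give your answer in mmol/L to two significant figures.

0.00024 mmol/L

Nernst: E = (26.7/2) · ln([out]/[in]), so ln([out]/[in]) = 122.0 × 2 / 26.7 = 9.1386.
[out]/[in] = e^(9.1386) = 9308.
[in] = 2.27 / 9308 = 0.0002439 mmol/L.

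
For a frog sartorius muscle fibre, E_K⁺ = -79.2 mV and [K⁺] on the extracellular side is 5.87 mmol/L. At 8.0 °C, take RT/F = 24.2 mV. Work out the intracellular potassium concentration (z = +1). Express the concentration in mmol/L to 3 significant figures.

155 mmol/L

Nernst: E = (24.2/1) · ln([out]/[in]), so ln([out]/[in]) = -79.2 × 1 / 24.2 = -3.2727.
[out]/[in] = e^(-3.2727) = 0.0379.
[in] = 5.87 / 0.0379 = 154.9 mmol/L.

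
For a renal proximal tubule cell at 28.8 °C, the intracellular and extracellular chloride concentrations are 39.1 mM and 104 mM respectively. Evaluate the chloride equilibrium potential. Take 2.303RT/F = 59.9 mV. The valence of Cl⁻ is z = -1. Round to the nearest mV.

E = (59.9/z) · log₁₀([Cl⁻]_out/[Cl⁻]_in) with z = -1.
For an anion, dividing by z = -1 reverses the sign.
= (59.9/-1) · log₁₀(104/39.1) = -59.90 · log₁₀(2.66)
= -59.90 · (0.4249) = -25.45 mV

-25 mV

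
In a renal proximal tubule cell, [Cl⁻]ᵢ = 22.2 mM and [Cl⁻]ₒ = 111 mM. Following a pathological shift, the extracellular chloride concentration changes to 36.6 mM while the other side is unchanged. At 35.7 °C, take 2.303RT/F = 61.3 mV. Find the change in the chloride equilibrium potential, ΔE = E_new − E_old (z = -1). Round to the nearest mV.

30 mV

E_old = (61.3/-1)·log₁₀(111/22.2) = -42.85 mV
E_new = (61.3/-1)·log₁₀(36.6/22.2) = -13.31 mV
ΔE = -13.31 − (-42.85) = 29.54 mV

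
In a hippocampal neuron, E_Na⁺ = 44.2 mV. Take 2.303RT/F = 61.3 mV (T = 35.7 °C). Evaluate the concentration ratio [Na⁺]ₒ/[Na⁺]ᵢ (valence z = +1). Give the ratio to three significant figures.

5.26

log₁₀([out]/[in]) = E·z/(61.3) = 44.2 × 1 / 61.3 = 0.7210
[out]/[in] = 10^(0.7210) = 5.261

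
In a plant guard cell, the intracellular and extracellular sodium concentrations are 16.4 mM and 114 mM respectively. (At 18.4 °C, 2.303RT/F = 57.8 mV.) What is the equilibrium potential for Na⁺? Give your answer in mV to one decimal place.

E = (57.8/z) · log₁₀([Na⁺]_out/[Na⁺]_in) with z = +1.
= (57.8/1) · log₁₀(114/16.4) = 57.80 · log₁₀(6.951)
= 57.80 · (0.8421) = 48.67 mV

48.7 mV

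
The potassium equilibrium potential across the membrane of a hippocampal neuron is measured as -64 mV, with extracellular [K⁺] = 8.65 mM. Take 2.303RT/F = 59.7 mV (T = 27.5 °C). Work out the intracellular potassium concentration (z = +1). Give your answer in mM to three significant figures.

102 mM

Nernst: E = (59.7/1) · log₁₀([out]/[in]), so log₁₀([out]/[in]) = -64.0 × 1 / 59.7 = -1.0720.
[out]/[in] = 10^(-1.0720) = 0.08472.
[in] = 8.65 / 0.08472 = 102.1 mM.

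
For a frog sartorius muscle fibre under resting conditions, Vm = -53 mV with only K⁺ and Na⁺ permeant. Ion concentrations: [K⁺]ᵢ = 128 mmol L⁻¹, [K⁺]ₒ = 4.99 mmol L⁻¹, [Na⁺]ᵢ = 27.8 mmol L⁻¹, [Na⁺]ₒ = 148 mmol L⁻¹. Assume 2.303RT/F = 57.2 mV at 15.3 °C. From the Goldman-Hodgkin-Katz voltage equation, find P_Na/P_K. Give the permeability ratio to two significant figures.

Let α = P_Na/P_K. GHK: Vm = 57.2·log₁₀[(Kₒ + α·Naₒ)/(Kᵢ + α·Naᵢ)].
10^(Vm/57.2) = 10^(-53.0/57.2) = 0.11842
So 0.11842·(Kᵢ + α·Naᵢ) = Kₒ + α·Naₒ → α = (0.11842·128.0 − 4.99) / (148.0 − 0.11842·27.8)
α = (15.16 − 4.99) / (148.0 − 3.292) = 10.17/144.7 = 0.07026

0.070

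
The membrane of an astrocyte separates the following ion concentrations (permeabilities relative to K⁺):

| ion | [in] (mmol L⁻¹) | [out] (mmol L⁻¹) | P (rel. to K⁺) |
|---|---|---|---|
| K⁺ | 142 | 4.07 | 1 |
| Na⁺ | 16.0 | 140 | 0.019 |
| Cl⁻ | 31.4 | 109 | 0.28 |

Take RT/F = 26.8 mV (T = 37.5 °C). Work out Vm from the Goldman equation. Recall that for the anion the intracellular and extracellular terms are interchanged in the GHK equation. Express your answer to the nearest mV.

Vm = 26.8 · ln[(Σ P·[cation]ₒ + Σ P·[anion]ᵢ) / (Σ P·[cation]ᵢ + Σ P·[anion]ₒ)]
Numerator = 1×4.07 + 0.019×140 + 0.28×31.4 = 15.52
Denominator = 1×142 + 0.019×16.0 + 0.28×109 = 172.8
Vm = 26.8 · ln(0.089814) = 26.8 × (-2.4100) = -64.59 mV

-65 mV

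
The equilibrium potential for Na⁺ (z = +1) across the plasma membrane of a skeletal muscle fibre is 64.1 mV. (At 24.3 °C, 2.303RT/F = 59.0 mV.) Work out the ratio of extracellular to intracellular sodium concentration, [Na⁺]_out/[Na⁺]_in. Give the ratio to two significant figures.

12

log₁₀([out]/[in]) = E·z/(59.0) = 64.1 × 1 / 59.0 = 1.0864
[out]/[in] = 10^(1.0864) = 12.2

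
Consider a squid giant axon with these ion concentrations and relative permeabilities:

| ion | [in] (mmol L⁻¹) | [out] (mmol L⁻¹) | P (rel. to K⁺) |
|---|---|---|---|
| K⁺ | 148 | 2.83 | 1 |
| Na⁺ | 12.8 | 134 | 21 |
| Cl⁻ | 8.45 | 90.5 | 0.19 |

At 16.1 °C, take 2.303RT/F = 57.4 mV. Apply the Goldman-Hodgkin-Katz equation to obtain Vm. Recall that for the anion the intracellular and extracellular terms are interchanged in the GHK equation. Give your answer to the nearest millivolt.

Vm = 57.4 · log₁₀[(Σ P·[cation]ₒ + Σ P·[anion]ᵢ) / (Σ P·[cation]ᵢ + Σ P·[anion]ₒ)]
Numerator = 1×2.83 + 21×134 + 0.19×8.45 = 2818
Denominator = 1×148 + 21×12.8 + 0.19×90.5 = 434
Vm = 57.4 · log₁₀(6.4942) = 57.4 × (0.8125) = 46.64 mV

47 mV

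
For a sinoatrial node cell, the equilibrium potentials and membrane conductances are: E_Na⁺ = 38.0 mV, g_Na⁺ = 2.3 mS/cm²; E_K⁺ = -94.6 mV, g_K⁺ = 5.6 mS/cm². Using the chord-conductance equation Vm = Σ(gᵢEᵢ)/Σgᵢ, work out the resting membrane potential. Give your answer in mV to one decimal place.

-56.0 mV

Σ gᵢEᵢ = 2.3·(38.0) + 5.6·(-94.6) = -442.36
Σ gᵢ = 2.3 + 5.6 = 7.9
Vm = -442.36 / 7.9 = -55.99 mV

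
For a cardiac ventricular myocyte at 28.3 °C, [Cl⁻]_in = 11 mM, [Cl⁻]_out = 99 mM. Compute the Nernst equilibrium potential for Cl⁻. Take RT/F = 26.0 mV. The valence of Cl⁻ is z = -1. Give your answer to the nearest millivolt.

E = (26.0/z) · ln([Cl⁻]_out/[Cl⁻]_in) with z = -1.
For an anion, dividing by z = -1 reverses the sign.
= (26.0/-1) · ln(99/11) = -26.00 · ln(9)
= -26.00 · (2.1972) = -57.13 mV

-57 mV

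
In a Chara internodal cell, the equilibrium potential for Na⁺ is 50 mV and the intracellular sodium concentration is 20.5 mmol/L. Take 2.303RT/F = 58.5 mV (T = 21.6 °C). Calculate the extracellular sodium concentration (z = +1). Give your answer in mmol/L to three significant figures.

Nernst: E = (58.5/1) · log₁₀([out]/[in]), so log₁₀([out]/[in]) = 50.0 × 1 / 58.5 = 0.8547.
[out]/[in] = 10^(0.8547) = 7.157.
[out] = 7.157 × 20.5 = 146.7 mmol/L.

147 mmol/L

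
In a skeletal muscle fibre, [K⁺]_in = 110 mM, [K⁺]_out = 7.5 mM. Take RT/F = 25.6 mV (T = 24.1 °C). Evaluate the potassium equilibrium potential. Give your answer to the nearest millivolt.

E = (25.6/z) · ln([K⁺]_out/[K⁺]_in) with z = +1.
= (25.6/1) · ln(7.5/110) = 25.60 · ln(0.06818)
= 25.60 · (-2.6856) = -68.75 mV

-69 mV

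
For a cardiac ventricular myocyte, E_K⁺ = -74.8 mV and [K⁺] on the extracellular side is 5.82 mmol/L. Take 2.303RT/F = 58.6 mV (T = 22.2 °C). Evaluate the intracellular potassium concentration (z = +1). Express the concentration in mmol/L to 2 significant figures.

110 mmol/L

Nernst: E = (58.6/1) · log₁₀([out]/[in]), so log₁₀([out]/[in]) = -74.8 × 1 / 58.6 = -1.2765.
[out]/[in] = 10^(-1.2765) = 0.05291.
[in] = 5.82 / 0.05291 = 110 mmol/L.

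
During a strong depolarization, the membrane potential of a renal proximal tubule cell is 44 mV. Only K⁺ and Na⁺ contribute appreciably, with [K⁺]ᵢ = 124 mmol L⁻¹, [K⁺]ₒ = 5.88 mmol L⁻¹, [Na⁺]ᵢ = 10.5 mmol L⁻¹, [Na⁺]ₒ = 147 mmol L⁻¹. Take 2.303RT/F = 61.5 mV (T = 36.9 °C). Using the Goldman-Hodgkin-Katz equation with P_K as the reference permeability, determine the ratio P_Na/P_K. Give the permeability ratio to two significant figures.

Let α = P_Na/P_K. GHK: Vm = 61.5·log₁₀[(Kₒ + α·Naₒ)/(Kᵢ + α·Naᵢ)].
10^(Vm/61.5) = 10^(44.0/61.5) = 5.1933
So 5.1933·(Kᵢ + α·Naᵢ) = Kₒ + α·Naₒ → α = (5.1933·124.0 − 5.88) / (147.0 − 5.1933·10.5)
α = (644 − 5.88) / (147.0 − 54.53) = 638.1/92.47 = 6.901

6.9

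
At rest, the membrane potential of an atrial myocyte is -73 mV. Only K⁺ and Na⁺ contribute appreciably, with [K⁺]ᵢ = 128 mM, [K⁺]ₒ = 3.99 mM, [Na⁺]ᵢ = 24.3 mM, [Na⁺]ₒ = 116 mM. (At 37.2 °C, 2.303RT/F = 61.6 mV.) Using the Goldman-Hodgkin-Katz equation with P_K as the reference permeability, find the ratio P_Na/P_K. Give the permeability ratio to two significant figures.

0.038

Let α = P_Na/P_K. GHK: Vm = 61.6·log₁₀[(Kₒ + α·Naₒ)/(Kᵢ + α·Naᵢ)].
10^(Vm/61.6) = 10^(-73.0/61.6) = 0.065303
So 0.065303·(Kᵢ + α·Naᵢ) = Kₒ + α·Naₒ → α = (0.065303·128.0 − 3.99) / (116.0 − 0.065303·24.3)
α = (8.359 − 3.99) / (116.0 − 1.587) = 4.369/114.4 = 0.03818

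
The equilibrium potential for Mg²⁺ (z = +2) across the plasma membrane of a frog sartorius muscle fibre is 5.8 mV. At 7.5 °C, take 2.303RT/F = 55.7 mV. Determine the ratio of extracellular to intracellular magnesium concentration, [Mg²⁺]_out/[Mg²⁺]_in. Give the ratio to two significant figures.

log₁₀([out]/[in]) = E·z/(55.7) = 5.8 × 2 / 55.7 = 0.2083
[out]/[in] = 10^(0.2083) = 1.615

1.6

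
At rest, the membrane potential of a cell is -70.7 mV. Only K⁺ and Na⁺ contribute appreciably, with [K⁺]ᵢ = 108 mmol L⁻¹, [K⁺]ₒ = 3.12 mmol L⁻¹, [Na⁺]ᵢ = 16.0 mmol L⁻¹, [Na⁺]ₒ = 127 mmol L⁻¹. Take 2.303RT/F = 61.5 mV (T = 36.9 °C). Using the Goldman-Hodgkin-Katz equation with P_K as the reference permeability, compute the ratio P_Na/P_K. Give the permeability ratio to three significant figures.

Let α = P_Na/P_K. GHK: Vm = 61.5·log₁₀[(Kₒ + α·Naₒ)/(Kᵢ + α·Naᵢ)].
10^(Vm/61.5) = 10^(-70.7/61.5) = 0.070861
So 0.070861·(Kᵢ + α·Naᵢ) = Kₒ + α·Naₒ → α = (0.070861·108.0 − 3.12) / (127.0 − 0.070861·16.0)
α = (7.653 − 3.12) / (127.0 − 1.134) = 4.533/125.9 = 0.03601

0.0360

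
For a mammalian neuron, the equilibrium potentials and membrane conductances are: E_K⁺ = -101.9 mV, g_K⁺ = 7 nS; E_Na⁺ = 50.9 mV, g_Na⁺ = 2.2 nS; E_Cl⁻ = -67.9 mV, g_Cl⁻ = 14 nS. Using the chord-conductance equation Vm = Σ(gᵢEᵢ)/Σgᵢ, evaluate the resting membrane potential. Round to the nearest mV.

-67 mV

Σ gᵢEᵢ = 7·(-101.9) + 2.2·(50.9) + 14·(-67.9) = -1551.92
Σ gᵢ = 7 + 2.2 + 14 = 23.2
Vm = -1551.92 / 23.2 = -66.89 mV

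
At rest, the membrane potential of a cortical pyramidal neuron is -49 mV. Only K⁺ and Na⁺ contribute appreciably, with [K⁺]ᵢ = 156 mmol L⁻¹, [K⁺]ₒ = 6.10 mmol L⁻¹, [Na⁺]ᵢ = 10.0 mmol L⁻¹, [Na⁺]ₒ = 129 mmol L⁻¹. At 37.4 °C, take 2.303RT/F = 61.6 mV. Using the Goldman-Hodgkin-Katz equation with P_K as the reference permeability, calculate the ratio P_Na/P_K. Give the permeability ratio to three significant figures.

Let α = P_Na/P_K. GHK: Vm = 61.6·log₁₀[(Kₒ + α·Naₒ)/(Kᵢ + α·Naᵢ)].
10^(Vm/61.6) = 10^(-49.0/61.6) = 0.16016
So 0.16016·(Kᵢ + α·Naᵢ) = Kₒ + α·Naₒ → α = (0.16016·156.0 − 6.1) / (129.0 − 0.16016·10.0)
α = (24.98 − 6.1) / (129.0 − 1.602) = 18.88/127.4 = 0.1482

0.148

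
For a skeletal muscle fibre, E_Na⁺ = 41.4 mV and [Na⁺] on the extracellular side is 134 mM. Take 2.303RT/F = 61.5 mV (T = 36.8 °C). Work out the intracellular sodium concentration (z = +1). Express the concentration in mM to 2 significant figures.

28 mM

Nernst: E = (61.5/1) · log₁₀([out]/[in]), so log₁₀([out]/[in]) = 41.4 × 1 / 61.5 = 0.6732.
[out]/[in] = 10^(0.6732) = 4.712.
[in] = 134 / 4.712 = 28.44 mM.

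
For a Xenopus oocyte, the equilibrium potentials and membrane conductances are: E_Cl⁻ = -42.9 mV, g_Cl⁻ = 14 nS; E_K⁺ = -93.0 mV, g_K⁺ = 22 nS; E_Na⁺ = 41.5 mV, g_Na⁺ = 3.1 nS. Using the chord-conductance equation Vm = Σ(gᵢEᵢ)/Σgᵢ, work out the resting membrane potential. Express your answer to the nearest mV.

Σ gᵢEᵢ = 14·(-42.9) + 22·(-93.0) + 3.1·(41.5) = -2517.95
Σ gᵢ = 14 + 22 + 3.1 = 39.1
Vm = -2517.95 / 39.1 = -64.40 mV

-64 mV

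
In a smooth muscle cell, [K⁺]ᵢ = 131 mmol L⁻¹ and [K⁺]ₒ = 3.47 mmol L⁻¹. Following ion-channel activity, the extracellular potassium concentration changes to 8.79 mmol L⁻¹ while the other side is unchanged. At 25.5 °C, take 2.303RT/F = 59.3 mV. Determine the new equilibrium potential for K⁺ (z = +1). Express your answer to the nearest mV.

-70 mV

After the shift: [K⁺]_out = 8.79, [K⁺]_in = 131 mmol L⁻¹.
E_new = (59.3/1)·log₁₀(8.79/131) = 59.30 · (-1.1733) = -69.58 mV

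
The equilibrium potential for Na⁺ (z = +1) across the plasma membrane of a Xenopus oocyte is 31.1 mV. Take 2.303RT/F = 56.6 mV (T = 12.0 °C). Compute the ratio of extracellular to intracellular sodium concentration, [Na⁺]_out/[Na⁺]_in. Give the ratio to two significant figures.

3.5

log₁₀([out]/[in]) = E·z/(56.6) = 31.1 × 1 / 56.6 = 0.5495
[out]/[in] = 10^(0.5495) = 3.544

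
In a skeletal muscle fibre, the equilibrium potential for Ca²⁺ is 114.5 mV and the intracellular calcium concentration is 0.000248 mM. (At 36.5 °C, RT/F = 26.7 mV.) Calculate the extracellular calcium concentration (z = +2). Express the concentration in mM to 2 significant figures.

Nernst: E = (26.7/2) · ln([out]/[in]), so ln([out]/[in]) = 114.5 × 2 / 26.7 = 8.5768.
[out]/[in] = e^(8.5768) = 5307.
[out] = 5307 × 0.000248 = 1.316 mM.

1.3 mM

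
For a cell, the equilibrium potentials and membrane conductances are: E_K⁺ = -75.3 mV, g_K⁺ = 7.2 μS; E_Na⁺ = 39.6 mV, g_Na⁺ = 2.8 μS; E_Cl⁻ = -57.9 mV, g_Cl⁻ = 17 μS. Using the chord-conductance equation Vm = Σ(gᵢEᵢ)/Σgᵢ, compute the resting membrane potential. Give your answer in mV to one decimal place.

-52.4 mV

Σ gᵢEᵢ = 7.2·(-75.3) + 2.8·(39.6) + 17·(-57.9) = -1415.58
Σ gᵢ = 7.2 + 2.8 + 17 = 27
Vm = -1415.58 / 27 = -52.43 mV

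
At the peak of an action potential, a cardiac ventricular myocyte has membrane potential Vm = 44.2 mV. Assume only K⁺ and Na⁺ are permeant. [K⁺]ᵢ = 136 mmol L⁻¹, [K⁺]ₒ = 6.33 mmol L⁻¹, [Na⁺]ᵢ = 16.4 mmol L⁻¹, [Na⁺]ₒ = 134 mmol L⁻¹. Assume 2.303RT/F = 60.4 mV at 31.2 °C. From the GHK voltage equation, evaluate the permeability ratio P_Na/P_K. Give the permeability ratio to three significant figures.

16.0

Let α = P_Na/P_K. GHK: Vm = 60.4·log₁₀[(Kₒ + α·Naₒ)/(Kᵢ + α·Naᵢ)].
10^(Vm/60.4) = 10^(44.2/60.4) = 5.3925
So 5.3925·(Kᵢ + α·Naᵢ) = Kₒ + α·Naₒ → α = (5.3925·136.0 − 6.33) / (134.0 − 5.3925·16.4)
α = (733.4 − 6.33) / (134.0 − 88.44) = 727/45.56 = 15.96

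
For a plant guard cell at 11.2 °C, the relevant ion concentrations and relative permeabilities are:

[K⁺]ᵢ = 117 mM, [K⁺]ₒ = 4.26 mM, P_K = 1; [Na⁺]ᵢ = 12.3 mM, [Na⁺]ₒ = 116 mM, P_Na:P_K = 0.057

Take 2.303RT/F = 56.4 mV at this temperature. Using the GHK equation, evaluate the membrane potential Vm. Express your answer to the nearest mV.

Vm = 56.4 · log₁₀[(Σ P·[cation]ₒ + Σ P·[anion]ᵢ) / (Σ P·[cation]ᵢ + Σ P·[anion]ₒ)]
Numerator = 1×4.26 + 0.057×116 = 10.87
Denominator = 1×117 + 0.057×12.3 = 117.7
Vm = 56.4 · log₁₀(0.09237) = 56.4 × (-1.0345) = -58.34 mV

-58 mV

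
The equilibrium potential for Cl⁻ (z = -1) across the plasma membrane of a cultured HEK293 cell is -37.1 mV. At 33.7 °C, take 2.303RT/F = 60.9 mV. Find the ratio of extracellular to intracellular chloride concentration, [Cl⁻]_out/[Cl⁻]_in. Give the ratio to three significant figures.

4.07

log₁₀([out]/[in]) = E·z/(60.9) = -37.1 × -1 / 60.9 = 0.6092
[out]/[in] = 10^(0.6092) = 4.066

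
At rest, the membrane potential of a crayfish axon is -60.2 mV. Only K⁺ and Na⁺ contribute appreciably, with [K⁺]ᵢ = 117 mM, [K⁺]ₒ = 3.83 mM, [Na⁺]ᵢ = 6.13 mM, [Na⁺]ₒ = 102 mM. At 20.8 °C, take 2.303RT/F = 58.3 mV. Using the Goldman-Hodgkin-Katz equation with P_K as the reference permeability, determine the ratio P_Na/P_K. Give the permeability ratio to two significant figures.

0.069

Let α = P_Na/P_K. GHK: Vm = 58.3·log₁₀[(Kₒ + α·Naₒ)/(Kᵢ + α·Naᵢ)].
10^(Vm/58.3) = 10^(-60.2/58.3) = 0.092771
So 0.092771·(Kᵢ + α·Naᵢ) = Kₒ + α·Naₒ → α = (0.092771·117.0 − 3.83) / (102.0 − 0.092771·6.13)
α = (10.85 − 3.83) / (102.0 − 0.5687) = 7.024/101.4 = 0.06925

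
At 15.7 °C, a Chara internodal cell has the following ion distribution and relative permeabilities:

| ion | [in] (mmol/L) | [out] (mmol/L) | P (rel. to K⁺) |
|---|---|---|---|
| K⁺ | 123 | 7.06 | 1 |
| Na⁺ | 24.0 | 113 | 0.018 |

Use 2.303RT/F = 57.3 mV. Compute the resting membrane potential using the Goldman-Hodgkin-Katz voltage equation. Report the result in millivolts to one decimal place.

-64.9 mV

Vm = 57.3 · log₁₀[(Σ P·[cation]ₒ + Σ P·[anion]ᵢ) / (Σ P·[cation]ᵢ + Σ P·[anion]ₒ)]
Numerator = 1×7.06 + 0.018×113 = 9.094
Denominator = 1×123 + 0.018×24.0 = 123.4
Vm = 57.3 · log₁₀(0.073676) = 57.3 × (-1.1327) = -64.90 mV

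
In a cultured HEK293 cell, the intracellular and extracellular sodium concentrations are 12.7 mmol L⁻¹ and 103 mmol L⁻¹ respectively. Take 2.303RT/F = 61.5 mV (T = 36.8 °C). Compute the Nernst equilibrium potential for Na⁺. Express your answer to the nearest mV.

56 mV

E = (61.5/z) · log₁₀([Na⁺]_out/[Na⁺]_in) with z = +1.
= (61.5/1) · log₁₀(103/12.7) = 61.50 · log₁₀(8.11)
= 61.50 · (0.9090) = 55.91 mV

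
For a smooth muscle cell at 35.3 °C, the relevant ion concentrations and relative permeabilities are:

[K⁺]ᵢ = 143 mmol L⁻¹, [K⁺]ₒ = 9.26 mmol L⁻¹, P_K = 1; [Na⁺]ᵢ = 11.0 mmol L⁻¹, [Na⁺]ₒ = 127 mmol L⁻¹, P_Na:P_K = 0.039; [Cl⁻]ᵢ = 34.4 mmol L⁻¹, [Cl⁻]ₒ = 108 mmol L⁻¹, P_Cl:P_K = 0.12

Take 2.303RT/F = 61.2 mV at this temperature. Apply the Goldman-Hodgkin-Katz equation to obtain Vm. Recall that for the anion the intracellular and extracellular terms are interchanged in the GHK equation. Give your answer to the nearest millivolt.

Vm = 61.2 · log₁₀[(Σ P·[cation]ₒ + Σ P·[anion]ᵢ) / (Σ P·[cation]ᵢ + Σ P·[anion]ₒ)]
Numerator = 1×9.26 + 0.039×127 + 0.12×34.4 = 18.34
Denominator = 1×143 + 0.039×11.0 + 0.12×108 = 156.4
Vm = 61.2 · log₁₀(0.11728) = 61.2 × (-0.9308) = -56.96 mV

-57 mV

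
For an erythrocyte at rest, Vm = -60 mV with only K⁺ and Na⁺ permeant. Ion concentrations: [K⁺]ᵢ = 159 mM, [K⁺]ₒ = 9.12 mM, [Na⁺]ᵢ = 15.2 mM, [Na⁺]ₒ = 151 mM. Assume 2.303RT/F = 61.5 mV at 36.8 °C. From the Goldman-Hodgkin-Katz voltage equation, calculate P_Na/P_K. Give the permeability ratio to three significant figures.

Let α = P_Na/P_K. GHK: Vm = 61.5·log₁₀[(Kₒ + α·Naₒ)/(Kᵢ + α·Naᵢ)].
10^(Vm/61.5) = 10^(-60.0/61.5) = 0.10578
So 0.10578·(Kᵢ + α·Naᵢ) = Kₒ + α·Naₒ → α = (0.10578·159.0 − 9.12) / (151.0 − 0.10578·15.2)
α = (16.82 − 9.12) / (151.0 − 1.608) = 7.699/149.4 = 0.05153

0.0515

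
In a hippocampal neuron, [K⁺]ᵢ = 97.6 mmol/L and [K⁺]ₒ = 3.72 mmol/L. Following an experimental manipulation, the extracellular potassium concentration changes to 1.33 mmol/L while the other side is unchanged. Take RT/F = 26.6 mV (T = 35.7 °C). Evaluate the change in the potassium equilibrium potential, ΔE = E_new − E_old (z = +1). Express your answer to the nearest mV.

-27 mV

E_old = (26.6/1)·ln(3.72/97.6) = -86.91 mV
E_new = (26.6/1)·ln(1.33/97.6) = -114.27 mV
ΔE = -114.27 − (-86.91) = -27.36 mV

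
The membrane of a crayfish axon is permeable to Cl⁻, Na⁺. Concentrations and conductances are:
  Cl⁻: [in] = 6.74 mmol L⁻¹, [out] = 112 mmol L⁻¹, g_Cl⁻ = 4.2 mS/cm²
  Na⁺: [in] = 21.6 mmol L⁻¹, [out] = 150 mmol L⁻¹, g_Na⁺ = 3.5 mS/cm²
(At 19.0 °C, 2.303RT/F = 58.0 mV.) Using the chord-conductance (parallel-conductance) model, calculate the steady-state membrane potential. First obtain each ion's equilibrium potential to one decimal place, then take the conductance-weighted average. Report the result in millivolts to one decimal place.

E_Cl⁻ = (58.0/-1)·log₁₀(112/6.74) = -70.8 mV
E_Na⁺ = (58.0/1)·log₁₀(150/21.6) = 48.8 mV
Vm = (Σ gᵢEᵢ)/(Σ gᵢ) = (4.2·-70.8 + 3.5·48.8) / (4.2 + 3.5)
= -126.56 / 7.7 = -16.44 mV

-16.4 mV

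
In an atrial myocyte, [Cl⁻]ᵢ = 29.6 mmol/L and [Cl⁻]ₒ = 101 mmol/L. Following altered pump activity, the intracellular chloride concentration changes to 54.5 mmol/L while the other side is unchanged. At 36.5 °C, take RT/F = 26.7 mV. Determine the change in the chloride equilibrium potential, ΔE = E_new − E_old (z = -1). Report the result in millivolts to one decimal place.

16.3 mV

E_old = (26.7/-1)·ln(101/29.6) = -32.77 mV
E_new = (26.7/-1)·ln(101/54.5) = -16.47 mV
ΔE = -16.47 − (-32.77) = 16.30 mV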